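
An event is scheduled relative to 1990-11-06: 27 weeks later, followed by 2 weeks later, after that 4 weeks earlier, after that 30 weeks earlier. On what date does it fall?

October 2, 1990

Counting forward 27 weeks (= 189 days) from November 6, 1990:
November has 30 days, so 30 − 6 = 24 days remain after November 6, 1990; 189 − 24 = 165 left.
December 1990 has 31 days: 165 − 31 = 134 left.
January 1991 has 31 days: 134 − 31 = 103 left.
February 1991 has 28 days (1991 is not a leap year): 103 − 28 = 75 left.
March 1991 has 31 days: 75 − 31 = 44 left.
April 1991 has 30 days: 44 − 30 = 14 left.
14 days into May 1991 → May 14, 1991.
Adding 2 weeks (= 14 days) from May 14, 1991:
May has 31 days; 14 + 14 = 28, still in May.
Counting back 4 weeks (= 28 days) from May 28, 1991:
Going back 28 days from May 28, 1991 reaches the end of the previous month; 28 − 28 = 0 left.
April 1991 has 30 days; 30 − 0 = 30 → April 30, 1991.
Counting back 30 weeks (= 210 days) from April 30, 1991:
Going back 30 days from April 30, 1991 reaches the end of the previous month; 210 − 30 = 180 left.
March 1991 has 31 days: 180 − 31 = 149 left.
February 1991 has 28 days (1991 is not a leap year): 149 − 28 = 121 left.
January 1991 has 31 days: 121 − 31 = 90 left.
December 1990 has 31 days: 90 − 31 = 59 left.
November 1990 has 30 days: 59 − 30 = 29 left.
October 1990 has 31 days; 31 − 29 = 2 → October 2, 1990.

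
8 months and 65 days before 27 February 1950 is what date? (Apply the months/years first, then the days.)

April 23, 1949

Subtracting 8 months and 65 days from February 27, 1950: first the month/year part, then the days.
month 2 − 8 = -6, which is month 6 of year 1949 → June 1949.
Day 27 is valid in June, giving June 27, 1949.
Now subtract 65 days from June 27, 1949.
Going back 27 days from June 27, 1949 reaches the end of the previous month; 65 − 27 = 38 left.
May 1949 has 31 days: 38 − 31 = 7 left.
April 1949 has 30 days; 30 − 7 = 23 → April 23, 1949.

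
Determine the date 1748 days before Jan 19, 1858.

Subtracting 1748 days from January 19, 1858.
Going back 19 days from January 19, 1858 reaches the end of the previous month; 1748 − 19 = 1729 left.
December 1857 has 31 days: 1729 − 31 = 1698 left.
November 1857 has 30 days: 1698 − 30 = 1668 left.
October 1857 has 31 days: 1668 − 31 = 1637 left.
September 1857 has 30 days: 1637 − 30 = 1607 left.
August 1857 has 31 days: 1607 − 31 = 1576 left.
July 1857 has 31 days: 1576 − 31 = 1545 left.
June 1857 has 30 days: 1545 − 30 = 1515 left.
May 1857 has 31 days: 1515 − 31 = 1484 left.
April 1857 has 30 days: 1484 − 30 = 1454 left.
March 1857 has 31 days: 1454 − 31 = 1423 left.
February 1857 has 28 days (1857 is not a leap year): 1423 − 28 = 1395 left.
January 1857 has 31 days: 1395 − 31 = 1364 left.
December 1856 has 31 days: 1364 − 31 = 1333 left.
November 1856 has 30 days: 1333 − 30 = 1303 left.
October 1856 has 31 days: 1303 − 31 = 1272 left.
September 1856 has 30 days: 1272 − 30 = 1242 left.
August 1856 has 31 days: 1242 − 31 = 1211 left.
July 1856 has 31 days: 1211 − 31 = 1180 left.
June 1856 has 30 days: 1180 − 30 = 1150 left.
May 1856 has 31 days: 1150 − 31 = 1119 left.
April 1856 has 30 days: 1119 − 30 = 1089 left.
March 1856 has 31 days: 1089 − 31 = 1058 left.
February 1856 has 29 days (1856 is a leap year): 1058 − 29 = 1029 left.
January 1856 has 31 days: 1029 − 31 = 998 left.
December 1855 has 31 days: 998 − 31 = 967 left.
November 1855 has 30 days: 967 − 30 = 937 left.
October 1855 has 31 days: 937 − 31 = 906 left.
September 1855 has 30 days: 906 − 30 = 876 left.
August 1855 has 31 days: 876 − 31 = 845 left.
July 1855 has 31 days: 845 − 31 = 814 left.
June 1855 has 30 days: 814 − 30 = 784 left.
May 1855 has 31 days: 784 − 31 = 753 left.
April 1855 has 30 days: 753 − 30 = 723 left.
March 1855 has 31 days: 723 − 31 = 692 left.
February 1855 has 28 days (1855 is not a leap year): 692 − 28 = 664 left.
January 1855 has 31 days: 664 − 31 = 633 left.
December 1854 has 31 days: 633 − 31 = 602 left.
November 1854 has 30 days: 602 − 30 = 572 left.
October 1854 has 31 days: 572 − 31 = 541 left.
September 1854 has 30 days: 541 − 30 = 511 left.
August 1854 has 31 days: 511 − 31 = 480 left.
July 1854 has 31 days: 480 − 31 = 449 left.
June 1854 has 30 days: 449 − 30 = 419 left.
May 1854 has 31 days: 419 − 31 = 388 left.
April 1854 has 30 days: 388 − 30 = 358 left.
March 1854 has 31 days: 358 − 31 = 327 left.
February 1854 has 28 days (1854 is not a leap year): 327 − 28 = 299 left.
January 1854 has 31 days: 299 − 31 = 268 left.
December 1853 has 31 days: 268 − 31 = 237 left.
November 1853 has 30 days: 237 − 30 = 207 left.
October 1853 has 31 days: 207 − 31 = 176 left.
September 1853 has 30 days: 176 − 30 = 146 left.
August 1853 has 31 days: 146 − 31 = 115 left.
July 1853 has 31 days: 115 − 31 = 84 left.
June 1853 has 30 days: 84 − 30 = 54 left.
May 1853 has 31 days: 54 − 31 = 23 left.
April 1853 has 30 days; 30 − 23 = 7 → April 7, 1853.

April 7, 1853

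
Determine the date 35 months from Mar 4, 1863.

February 4, 1866

Counting forward 35 months from March 4, 1863.
month 3 + 35 = 38, which is month 2 of year 1866 → February 1866.
Day 4 is valid in February, giving February 4, 1866.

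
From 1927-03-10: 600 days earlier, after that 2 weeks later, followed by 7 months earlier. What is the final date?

January 1, 1925

Going back 600 days from March 10, 1927:
Going back 10 days from March 10, 1927 reaches the end of the previous month; 600 − 10 = 590 left.
February 1927 has 28 days (1927 is not a leap year): 590 − 28 = 562 left.
January 1927 has 31 days: 562 − 31 = 531 left.
December 1926 has 31 days: 531 − 31 = 500 left.
November 1926 has 30 days: 500 − 30 = 470 left.
October 1926 has 31 days: 470 − 31 = 439 left.
September 1926 has 30 days: 439 − 30 = 409 left.
August 1926 has 31 days: 409 − 31 = 378 left.
July 1926 has 31 days: 378 − 31 = 347 left.
June 1926 has 30 days: 347 − 30 = 317 left.
May 1926 has 31 days: 317 − 31 = 286 left.
April 1926 has 30 days: 286 − 30 = 256 left.
March 1926 has 31 days: 256 − 31 = 225 left.
February 1926 has 28 days (1926 is not a leap year): 225 − 28 = 197 left.
January 1926 has 31 days: 197 − 31 = 166 left.
December 1925 has 31 days: 166 − 31 = 135 left.
November 1925 has 30 days: 135 − 30 = 105 left.
October 1925 has 31 days: 105 − 31 = 74 left.
September 1925 has 30 days: 74 − 30 = 44 left.
August 1925 has 31 days: 44 − 31 = 13 left.
July 1925 has 31 days; 31 − 13 = 18 → July 18, 1925.
Counting forward 2 weeks (= 14 days) from July 18, 1925:
July has 31 days, so 31 − 18 = 13 days remain after July 18, 1925; 14 − 13 = 1 left.
1 day into August 1925 → August 1, 1925.
Going back 7 months from August 1, 1925:
month 8 − 7 = 1 → January 1925.
Day 1 is valid in January, giving January 1, 1925.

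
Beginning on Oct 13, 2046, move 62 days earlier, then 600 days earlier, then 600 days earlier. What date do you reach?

April 30, 2043

Counting back 62 days from October 13, 2046:
Going back 13 days from October 13, 2046 reaches the end of the previous month; 62 − 13 = 49 left.
September 2046 has 30 days: 49 − 30 = 19 left.
August 2046 has 31 days; 31 − 19 = 12 → August 12, 2046.
Counting back 600 days from August 12, 2046:
Going back 12 days from August 12, 2046 reaches the end of the previous month; 600 − 12 = 588 left.
July 2046 has 31 days: 588 − 31 = 557 left.
June 2046 has 30 days: 557 − 30 = 527 left.
May 2046 has 31 days: 527 − 31 = 496 left.
April 2046 has 30 days: 496 − 30 = 466 left.
March 2046 has 31 days: 466 − 31 = 435 left.
February 2046 has 28 days (2046 is not a leap year): 435 − 28 = 407 left.
January 2046 has 31 days: 407 − 31 = 376 left.
December 2045 has 31 days: 376 − 31 = 345 left.
November 2045 has 30 days: 345 − 30 = 315 left.
October 2045 has 31 days: 315 − 31 = 284 left.
September 2045 has 30 days: 284 − 30 = 254 left.
August 2045 has 31 days: 254 − 31 = 223 left.
July 2045 has 31 days: 223 − 31 = 192 left.
June 2045 has 30 days: 192 − 30 = 162 left.
May 2045 has 31 days: 162 − 31 = 131 left.
April 2045 has 30 days: 131 − 30 = 101 left.
March 2045 has 31 days: 101 − 31 = 70 left.
February 2045 has 28 days (2045 is not a leap year): 70 − 28 = 42 left.
January 2045 has 31 days: 42 − 31 = 11 left.
December 2044 has 31 days; 31 − 11 = 20 → December 20, 2044.
Going back 600 days from December 20, 2044:
Going back 20 days from December 20, 2044 reaches the end of the previous month; 600 − 20 = 580 left.
November 2044 has 30 days: 580 − 30 = 550 left.
October 2044 has 31 days: 550 − 31 = 519 left.
September 2044 has 30 days: 519 − 30 = 489 left.
August 2044 has 31 days: 489 − 31 = 458 left.
July 2044 has 31 days: 458 − 31 = 427 left.
June 2044 has 30 days: 427 − 30 = 397 left.
May 2044 has 31 days: 397 − 31 = 366 left.
April 2044 has 30 days: 366 − 30 = 336 left.
March 2044 has 31 days: 336 − 31 = 305 left.
February 2044 has 29 days (2044 is a leap year): 305 − 29 = 276 left.
January 2044 has 31 days: 276 − 31 = 245 left.
December 2043 has 31 days: 245 − 31 = 214 left.
November 2043 has 30 days: 214 − 30 = 184 left.
October 2043 has 31 days: 184 − 31 = 153 left.
September 2043 has 30 days: 153 − 30 = 123 left.
August 2043 has 31 days: 123 − 31 = 92 left.
July 2043 has 31 days: 92 − 31 = 61 left.
June 2043 has 30 days: 61 − 30 = 31 left.
May 2043 has 31 days: 31 − 31 = 0 left.
April 2043 has 30 days; 30 − 0 = 30 → April 30, 2043.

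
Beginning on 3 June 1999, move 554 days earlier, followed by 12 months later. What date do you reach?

Subtracting 554 days from June 3, 1999:
Going back 3 days from June 3, 1999 reaches the end of the previous month; 554 − 3 = 551 left.
May 1999 has 31 days: 551 − 31 = 520 left.
April 1999 has 30 days: 520 − 30 = 490 left.
March 1999 has 31 days: 490 − 31 = 459 left.
February 1999 has 28 days (1999 is not a leap year): 459 − 28 = 431 left.
January 1999 has 31 days: 431 − 31 = 400 left.
December 1998 has 31 days: 400 − 31 = 369 left.
November 1998 has 30 days: 369 − 30 = 339 left.
October 1998 has 31 days: 339 − 31 = 308 left.
September 1998 has 30 days: 308 − 30 = 278 left.
August 1998 has 31 days: 278 − 31 = 247 left.
July 1998 has 31 days: 247 − 31 = 216 left.
June 1998 has 30 days: 216 − 30 = 186 left.
May 1998 has 31 days: 186 − 31 = 155 left.
April 1998 has 30 days: 155 − 30 = 125 left.
March 1998 has 31 days: 125 − 31 = 94 left.
February 1998 has 28 days (1998 is not a leap year): 94 − 28 = 66 left.
January 1998 has 31 days: 66 − 31 = 35 left.
December 1997 has 31 days: 35 − 31 = 4 left.
November 1997 has 30 days; 30 − 4 = 26 → November 26, 1997.
Counting forward 12 months from November 26, 1997:
month 11 + 12 = 23, which is month 11 of year 1998 → November 1998.
Day 26 is valid in November, giving November 26, 1998.

November 26, 1998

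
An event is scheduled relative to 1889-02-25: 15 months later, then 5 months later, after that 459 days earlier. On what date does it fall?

July 23, 1889

Adding 15 months from February 25, 1889:
month 2 + 15 = 17, which is month 5 of year 1890 → May 1890.
Day 25 is valid in May, giving May 25, 1890.
Counting forward 5 months from May 25, 1890:
month 5 + 5 = 10 → October 1890.
Day 25 is valid in October, giving October 25, 1890.
Subtracting 459 days from October 25, 1890:
Going back 25 days from October 25, 1890 reaches the end of the previous month; 459 − 25 = 434 left.
September 1890 has 30 days: 434 − 30 = 404 left.
August 1890 has 31 days: 404 − 31 = 373 left.
July 1890 has 31 days: 373 − 31 = 342 left.
June 1890 has 30 days: 342 − 30 = 312 left.
May 1890 has 31 days: 312 − 31 = 281 left.
April 1890 has 30 days: 281 − 30 = 251 left.
March 1890 has 31 days: 251 − 31 = 220 left.
February 1890 has 28 days (1890 is not a leap year): 220 − 28 = 192 left.
January 1890 has 31 days: 192 − 31 = 161 left.
December 1889 has 31 days: 161 − 31 = 130 left.
November 1889 has 30 days: 130 − 30 = 100 left.
October 1889 has 31 days: 100 − 31 = 69 left.
September 1889 has 30 days: 69 − 30 = 39 left.
August 1889 has 31 days: 39 − 31 = 8 left.
July 1889 has 31 days; 31 − 8 = 23 → July 23, 1889.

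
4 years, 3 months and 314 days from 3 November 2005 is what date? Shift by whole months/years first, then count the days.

December 14, 2010

Counting forward 4 years, 3 months and 314 days from November 3, 2005: first the month/year part, then the days.
+4 years → 2009; month 11 + 3 = 14, which is month 2 of year 2010 → February 2010.
Day 3 is valid in February, giving February 3, 2010.
Now add 314 days from February 3, 2010.
February has 28 days, so 28 − 3 = 25 days remain after February 3, 2010; 314 − 25 = 289 left.
March 2010 has 31 days: 289 − 31 = 258 left.
April 2010 has 30 days: 258 − 30 = 228 left.
May 2010 has 31 days: 228 − 31 = 197 left.
June 2010 has 30 days: 197 − 30 = 167 left.
July 2010 has 31 days: 167 − 31 = 136 left.
August 2010 has 31 days: 136 − 31 = 105 left.
September 2010 has 30 days: 105 − 30 = 75 left.
October 2010 has 31 days: 75 − 31 = 44 left.
November 2010 has 30 days: 44 − 30 = 14 left.
14 days into December 2010 → December 14, 2010.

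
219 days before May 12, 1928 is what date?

Subtracting 219 days from May 12, 1928.
Going back 12 days from May 12, 1928 reaches the end of the previous month; 219 − 12 = 207 left.
April 1928 has 30 days: 207 − 30 = 177 left.
March 1928 has 31 days: 177 − 31 = 146 left.
February 1928 has 29 days (1928 is a leap year): 146 − 29 = 117 left.
January 1928 has 31 days: 117 − 31 = 86 left.
December 1927 has 31 days: 86 − 31 = 55 left.
November 1927 has 30 days: 55 − 30 = 25 left.
October 1927 has 31 days; 31 − 25 = 6 → October 6, 1927.

October 6, 1927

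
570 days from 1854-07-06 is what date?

January 27, 1856

Counting forward 570 days from July 6, 1854.
July has 31 days, so 31 − 6 = 25 days remain after July 6, 1854; 570 − 25 = 545 left.
August 1854 has 31 days: 545 − 31 = 514 left.
September 1854 has 30 days: 514 − 30 = 484 left.
October 1854 has 31 days: 484 − 31 = 453 left.
November 1854 has 30 days: 453 − 30 = 423 left.
December 1854 has 31 days: 423 − 31 = 392 left.
January 1855 has 31 days: 392 − 31 = 361 left.
February 1855 has 28 days (1855 is not a leap year): 361 − 28 = 333 left.
March 1855 has 31 days: 333 − 31 = 302 left.
April 1855 has 30 days: 302 − 30 = 272 left.
May 1855 has 31 days: 272 − 31 = 241 left.
June 1855 has 30 days: 241 − 30 = 211 left.
July 1855 has 31 days: 211 − 31 = 180 left.
August 1855 has 31 days: 180 − 31 = 149 left.
September 1855 has 30 days: 149 − 30 = 119 left.
October 1855 has 31 days: 119 − 31 = 88 left.
November 1855 has 30 days: 88 − 30 = 58 left.
December 1855 has 31 days: 58 − 31 = 27 left.
27 days into January 1856 → January 27, 1856.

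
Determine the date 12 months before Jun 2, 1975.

Counting back 12 months from June 2, 1975.
month 6 − 12 = -6, which is month 6 of year 1974 → June 1974.
Day 2 is valid in June, giving June 2, 1974.

June 2, 1974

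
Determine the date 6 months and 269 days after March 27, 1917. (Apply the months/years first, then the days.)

Advancing 6 months and 269 days from March 27, 1917: first the month/year part, then the days.
month 3 + 6 = 9 → September 1917.
Day 27 is valid in September, giving September 27, 1917.
Now add 269 days from September 27, 1917.
September has 30 days, so 30 − 27 = 3 days remain after September 27, 1917; 269 − 3 = 266 left.
October 1917 has 31 days: 266 − 31 = 235 left.
November 1917 has 30 days: 235 − 30 = 205 left.
December 1917 has 31 days: 205 − 31 = 174 left.
January 1918 has 31 days: 174 − 31 = 143 left.
February 1918 has 28 days (1918 is not a leap year): 143 − 28 = 115 left.
March 1918 has 31 days: 115 − 31 = 84 left.
April 1918 has 30 days: 84 − 30 = 54 left.
May 1918 has 31 days: 54 − 31 = 23 left.
23 days into June 1918 → June 23, 1918.

June 23, 1918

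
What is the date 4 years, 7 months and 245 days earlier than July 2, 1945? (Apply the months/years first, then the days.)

April 1, 1940

Going back 4 years, 7 months and 245 days from July 2, 1945: first the month/year part, then the days.
-4 years → 1941; month 7 − 7 = 0, which is month 12 of year 1940 → December 1940.
Day 2 is valid in December, giving December 2, 1940.
Now subtract 245 days from December 2, 1940.
Going back 2 days from December 2, 1940 reaches the end of the previous month; 245 − 2 = 243 left.
November 1940 has 30 days: 243 − 30 = 213 left.
October 1940 has 31 days: 213 − 31 = 182 left.
September 1940 has 30 days: 182 − 30 = 152 left.
August 1940 has 31 days: 152 − 31 = 121 left.
July 1940 has 31 days: 121 − 31 = 90 left.
June 1940 has 30 days: 90 − 30 = 60 left.
May 1940 has 31 days: 60 − 31 = 29 left.
April 1940 has 30 days; 30 − 29 = 1 → April 1, 1940.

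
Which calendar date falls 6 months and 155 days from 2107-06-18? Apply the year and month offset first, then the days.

May 21, 2108

Counting forward 6 months and 155 days from June 18, 2107: first the month/year part, then the days.
month 6 + 6 = 12 → December 2107.
Day 18 is valid in December, giving December 18, 2107.
Now add 155 days from December 18, 2107.
December has 31 days, so 31 − 18 = 13 days remain after December 18, 2107; 155 − 13 = 142 left.
January 2108 has 31 days: 142 − 31 = 111 left.
February 2108 has 29 days (2108 is a leap year): 111 − 29 = 82 left.
March 2108 has 31 days: 82 − 31 = 51 left.
April 2108 has 30 days: 51 − 30 = 21 left.
21 days into May 2108 → May 21, 2108.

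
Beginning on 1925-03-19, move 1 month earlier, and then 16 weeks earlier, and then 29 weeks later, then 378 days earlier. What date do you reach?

May 8, 1924

Subtracting 1 month from March 19, 1925:
month 3 − 1 = 2 → February 1925.
Day 19 is valid in February, giving February 19, 1925.
Going back 16 weeks (= 112 days) from February 19, 1925:
Going back 19 days from February 19, 1925 reaches the end of the previous month; 112 − 19 = 93 left.
January 1925 has 31 days: 93 − 31 = 62 left.
December 1924 has 31 days: 62 − 31 = 31 left.
November 1924 has 30 days: 31 − 30 = 1 left.
October 1924 has 31 days; 31 − 1 = 30 → October 30, 1924.
Counting forward 29 weeks (= 203 days) from October 30, 1924:
October has 31 days, so 31 − 30 = 1 day remains after October 30, 1924; 203 − 1 = 202 left.
November 1924 has 30 days: 202 − 30 = 172 left.
December 1924 has 31 days: 172 − 31 = 141 left.
January 1925 has 31 days: 141 − 31 = 110 left.
February 1925 has 28 days (1925 is not a leap year): 110 − 28 = 82 left.
March 1925 has 31 days: 82 − 31 = 51 left.
April 1925 has 30 days: 51 − 30 = 21 left.
21 days into May 1925 → May 21, 1925.
Going back 378 days from May 21, 1925:
Going back 21 days from May 21, 1925 reaches the end of the previous month; 378 − 21 = 357 left.
April 1925 has 30 days: 357 − 30 = 327 left.
March 1925 has 31 days: 327 − 31 = 296 left.
February 1925 has 28 days (1925 is not a leap year): 296 − 28 = 268 left.
January 1925 has 31 days: 268 − 31 = 237 left.
December 1924 has 31 days: 237 − 31 = 206 left.
November 1924 has 30 days: 206 − 30 = 176 left.
October 1924 has 31 days: 176 − 31 = 145 left.
September 1924 has 30 days: 145 − 30 = 115 left.
August 1924 has 31 days: 115 − 31 = 84 left.
July 1924 has 31 days: 84 − 31 = 53 left.
June 1924 has 30 days: 53 − 30 = 23 left.
May 1924 has 31 days; 31 − 23 = 8 → May 8, 1924.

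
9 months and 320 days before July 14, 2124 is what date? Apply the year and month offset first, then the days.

November 28, 2122

Counting back 9 months and 320 days from July 14, 2124: first the month/year part, then the days.
month 7 − 9 = -2, which is month 10 of year 2123 → October 2123.
Day 14 is valid in October, giving October 14, 2123.
Now subtract 320 days from October 14, 2123.
Going back 14 days from October 14, 2123 reaches the end of the previous month; 320 − 14 = 306 left.
September 2123 has 30 days: 306 − 30 = 276 left.
August 2123 has 31 days: 276 − 31 = 245 left.
July 2123 has 31 days: 245 − 31 = 214 left.
June 2123 has 30 days: 214 − 30 = 184 left.
May 2123 has 31 days: 184 − 31 = 153 left.
April 2123 has 30 days: 153 − 30 = 123 left.
March 2123 has 31 days: 123 − 31 = 92 left.
February 2123 has 28 days (2123 is not a leap year): 92 − 28 = 64 left.
January 2123 has 31 days: 64 − 31 = 33 left.
December 2122 has 31 days: 33 − 31 = 2 left.
November 2122 has 30 days; 30 − 2 = 28 → November 28, 2122.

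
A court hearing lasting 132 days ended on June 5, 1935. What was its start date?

January 24, 1935

Subtracting 132 days from June 5, 1935.
Going back 5 days from June 5, 1935 reaches the end of the previous month; 132 − 5 = 127 left.
May 1935 has 31 days: 127 − 31 = 96 left.
April 1935 has 30 days: 96 − 30 = 66 left.
March 1935 has 31 days: 66 − 31 = 35 left.
February 1935 has 28 days (1935 is not a leap year): 35 − 28 = 7 left.
January 1935 has 31 days; 31 − 7 = 24 → January 24, 1935.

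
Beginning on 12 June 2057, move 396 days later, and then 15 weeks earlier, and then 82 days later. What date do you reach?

Adding 396 days from June 12, 2057:
June has 30 days, so 30 − 12 = 18 days remain after June 12, 2057; 396 − 18 = 378 left.
July 2057 has 31 days: 378 − 31 = 347 left.
August 2057 has 31 days: 347 − 31 = 316 left.
September 2057 has 30 days: 316 − 30 = 286 left.
October 2057 has 31 days: 286 − 31 = 255 left.
November 2057 has 30 days: 255 − 30 = 225 left.
December 2057 has 31 days: 225 − 31 = 194 left.
January 2058 has 31 days: 194 − 31 = 163 left.
February 2058 has 28 days (2058 is not a leap year): 163 − 28 = 135 left.
March 2058 has 31 days: 135 − 31 = 104 left.
April 2058 has 30 days: 104 − 30 = 74 left.
May 2058 has 31 days: 74 − 31 = 43 left.
June 2058 has 30 days: 43 − 30 = 13 left.
13 days into July 2058 → July 13, 2058.
Going back 15 weeks (= 105 days) from July 13, 2058:
Going back 13 days from July 13, 2058 reaches the end of the previous month; 105 − 13 = 92 left.
June 2058 has 30 days: 92 − 30 = 62 left.
May 2058 has 31 days: 62 − 31 = 31 left.
April 2058 has 30 days: 31 − 30 = 1 left.
March 2058 has 31 days; 31 − 1 = 30 → March 30, 2058.
Advancing 82 days from March 30, 2058:
March has 31 days, so 31 − 30 = 1 day remains after March 30, 2058; 82 − 1 = 81 left.
April 2058 has 30 days: 81 − 30 = 51 left.
May 2058 has 31 days: 51 − 31 = 20 left.
20 days into June 2058 → June 20, 2058.

June 20, 2058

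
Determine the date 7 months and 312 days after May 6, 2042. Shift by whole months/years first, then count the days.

Advancing 7 months and 312 days from May 6, 2042: first the month/year part, then the days.
month 5 + 7 = 12 → December 2042.
Day 6 is valid in December, giving December 6, 2042.
Now add 312 days from December 6, 2042.
December has 31 days, so 31 − 6 = 25 days remain after December 6, 2042; 312 − 25 = 287 left.
January 2043 has 31 days: 287 − 31 = 256 left.
February 2043 has 28 days (2043 is not a leap year): 256 − 28 = 228 left.
March 2043 has 31 days: 228 − 31 = 197 left.
April 2043 has 30 days: 197 − 30 = 167 left.
May 2043 has 31 days: 167 − 31 = 136 left.
June 2043 has 30 days: 136 − 30 = 106 left.
July 2043 has 31 days: 106 − 31 = 75 left.
August 2043 has 31 days: 75 − 31 = 44 left.
September 2043 has 30 days: 44 − 30 = 14 left.
14 days into October 2043 → October 14, 2043.

October 14, 2043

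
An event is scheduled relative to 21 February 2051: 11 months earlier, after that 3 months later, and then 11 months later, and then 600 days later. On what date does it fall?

January 10, 2053

Counting back 11 months from February 21, 2051:
month 2 − 11 = -9, which is month 3 of year 2050 → March 2050.
Day 21 is valid in March, giving March 21, 2050.
Advancing 3 months from March 21, 2050:
month 3 + 3 = 6 → June 2050.
Day 21 is valid in June, giving June 21, 2050.
Adding 11 months from June 21, 2050:
month 6 + 11 = 17, which is month 5 of year 2051 → May 2051.
Day 21 is valid in May, giving May 21, 2051.
Counting forward 600 days from May 21, 2051:
May has 31 days, so 31 − 21 = 10 days remain after May 21, 2051; 600 − 10 = 590 left.
June 2051 has 30 days: 590 − 30 = 560 left.
July 2051 has 31 days: 560 − 31 = 529 left.
August 2051 has 31 days: 529 − 31 = 498 left.
September 2051 has 30 days: 498 − 30 = 468 left.
October 2051 has 31 days: 468 − 31 = 437 left.
November 2051 has 30 days: 437 − 30 = 407 left.
December 2051 has 31 days: 407 − 31 = 376 left.
January 2052 has 31 days: 376 − 31 = 345 left.
February 2052 has 29 days (2052 is a leap year): 345 − 29 = 316 left.
March 2052 has 31 days: 316 − 31 = 285 left.
April 2052 has 30 days: 285 − 30 = 255 left.
May 2052 has 31 days: 255 − 31 = 224 left.
June 2052 has 30 days: 224 − 30 = 194 left.
July 2052 has 31 days: 194 − 31 = 163 left.
August 2052 has 31 days: 163 − 31 = 132 left.
September 2052 has 30 days: 132 − 30 = 102 left.
October 2052 has 31 days: 102 − 31 = 71 left.
November 2052 has 30 days: 71 − 30 = 41 left.
December 2052 has 31 days: 41 − 31 = 10 left.
10 days into January 2053 → January 10, 2053.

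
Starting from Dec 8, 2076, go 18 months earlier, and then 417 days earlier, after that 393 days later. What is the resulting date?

May 15, 2075

Subtracting 18 months from December 8, 2076:
month 12 − 18 = -6, which is month 6 of year 2075 → June 2075.
Day 8 is valid in June, giving June 8, 2075.
Subtracting 417 days from June 8, 2075:
Going back 8 days from June 8, 2075 reaches the end of the previous month; 417 − 8 = 409 left.
May 2075 has 31 days: 409 − 31 = 378 left.
April 2075 has 30 days: 378 − 30 = 348 left.
March 2075 has 31 days: 348 − 31 = 317 left.
February 2075 has 28 days (2075 is not a leap year): 317 − 28 = 289 left.
January 2075 has 31 days: 289 − 31 = 258 left.
December 2074 has 31 days: 258 − 31 = 227 left.
November 2074 has 30 days: 227 − 30 = 197 left.
October 2074 has 31 days: 197 − 31 = 166 left.
September 2074 has 30 days: 166 − 30 = 136 left.
August 2074 has 31 days: 136 − 31 = 105 left.
July 2074 has 31 days: 105 − 31 = 74 left.
June 2074 has 30 days: 74 − 30 = 44 left.
May 2074 has 31 days: 44 − 31 = 13 left.
April 2074 has 30 days; 30 − 13 = 17 → April 17, 2074.
Advancing 393 days from April 17, 2074:
April has 30 days, so 30 − 17 = 13 days remain after April 17, 2074; 393 − 13 = 380 left.
May 2074 has 31 days: 380 − 31 = 349 left.
June 2074 has 30 days: 349 − 30 = 319 left.
July 2074 has 31 days: 319 − 31 = 288 left.
August 2074 has 31 days: 288 − 31 = 257 left.
September 2074 has 30 days: 257 − 30 = 227 left.
October 2074 has 31 days: 227 − 31 = 196 left.
November 2074 has 30 days: 196 − 30 = 166 left.
December 2074 has 31 days: 166 − 31 = 135 left.
January 2075 has 31 days: 135 − 31 = 104 left.
February 2075 has 28 days (2075 is not a leap year): 104 − 28 = 76 left.
March 2075 has 31 days: 76 − 31 = 45 left.
April 2075 has 30 days: 45 − 30 = 15 left.
15 days into May 2075 → May 15, 2075.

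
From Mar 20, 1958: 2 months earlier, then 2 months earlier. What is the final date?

Counting back 2 months from March 20, 1958:
month 3 − 2 = 1 → January 1958.
Day 20 is valid in January, giving January 20, 1958.
Going back 2 months from January 20, 1958:
month 1 − 2 = -1, which is month 11 of year 1957 → November 1957.
Day 20 is valid in November, giving November 20, 1957.

November 20, 1957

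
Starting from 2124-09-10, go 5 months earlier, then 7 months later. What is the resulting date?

November 10, 2124

Counting back 5 months from September 10, 2124:
month 9 − 5 = 4 → April 2124.
Day 10 is valid in April, giving April 10, 2124.
Advancing 7 months from April 10, 2124:
month 4 + 7 = 11 → November 2124.
Day 10 is valid in November, giving November 10, 2124.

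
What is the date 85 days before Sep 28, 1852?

Counting back 85 days from September 28, 1852.
Going back 28 days from September 28, 1852 reaches the end of the previous month; 85 − 28 = 57 left.
August 1852 has 31 days: 57 − 31 = 26 left.
July 1852 has 31 days; 31 − 26 = 5 → July 5, 1852.

July 5, 1852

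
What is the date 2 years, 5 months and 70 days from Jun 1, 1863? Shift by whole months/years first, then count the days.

Counting forward 2 years, 5 months and 70 days from June 1, 1863: first the month/year part, then the days.
+2 years → 1865; month 6 + 5 = 11 → November 1865.
Day 1 is valid in November, giving November 1, 1865.
Now add 70 days from November 1, 1865.
November has 30 days, so 30 − 1 = 29 days remain after November 1, 1865; 70 − 29 = 41 left.
December 1865 has 31 days: 41 − 31 = 10 left.
10 days into January 1866 → January 10, 1866.

January 10, 1866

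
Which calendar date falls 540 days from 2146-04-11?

October 3, 2147

Counting forward 540 days from April 11, 2146.
April has 30 days, so 30 − 11 = 19 days remain after April 11, 2146; 540 − 19 = 521 left.
May 2146 has 31 days: 521 − 31 = 490 left.
June 2146 has 30 days: 490 − 30 = 460 left.
July 2146 has 31 days: 460 − 31 = 429 left.
August 2146 has 31 days: 429 − 31 = 398 left.
September 2146 has 30 days: 398 − 30 = 368 left.
October 2146 has 31 days: 368 − 31 = 337 left.
November 2146 has 30 days: 337 − 30 = 307 left.
December 2146 has 31 days: 307 − 31 = 276 left.
January 2147 has 31 days: 276 − 31 = 245 left.
February 2147 has 28 days (2147 is not a leap year): 245 − 28 = 217 left.
March 2147 has 31 days: 217 − 31 = 186 left.
April 2147 has 30 days: 186 − 30 = 156 left.
May 2147 has 31 days: 156 − 31 = 125 left.
June 2147 has 30 days: 125 − 30 = 95 left.
July 2147 has 31 days: 95 − 31 = 64 left.
August 2147 has 31 days: 64 − 31 = 33 left.
September 2147 has 30 days: 33 − 30 = 3 left.
3 days into October 2147 → October 3, 2147.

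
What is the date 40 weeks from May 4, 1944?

Counting forward 40 weeks = 280 days from May 4, 1944.
May has 31 days, so 31 − 4 = 27 days remain after May 4, 1944; 280 − 27 = 253 left.
June 1944 has 30 days: 253 − 30 = 223 left.
July 1944 has 31 days: 223 − 31 = 192 left.
August 1944 has 31 days: 192 − 31 = 161 left.
September 1944 has 30 days: 161 − 30 = 131 left.
October 1944 has 31 days: 131 − 31 = 100 left.
November 1944 has 30 days: 100 − 30 = 70 left.
December 1944 has 31 days: 70 − 31 = 39 left.
January 1945 has 31 days: 39 − 31 = 8 left.
8 days into February 1945 → February 8, 1945.

February 8, 1945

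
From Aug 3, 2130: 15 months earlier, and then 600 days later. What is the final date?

Going back 15 months from August 3, 2130:
month 8 − 15 = -7, which is month 5 of year 2129 → May 2129.
Day 3 is valid in May, giving May 3, 2129.
Counting forward 600 days from May 3, 2129:
May has 31 days, so 31 − 3 = 28 days remain after May 3, 2129; 600 − 28 = 572 left.
June 2129 has 30 days: 572 − 30 = 542 left.
July 2129 has 31 days: 542 − 31 = 511 left.
August 2129 has 31 days: 511 − 31 = 480 left.
September 2129 has 30 days: 480 − 30 = 450 left.
October 2129 has 31 days: 450 − 31 = 419 left.
November 2129 has 30 days: 419 − 30 = 389 left.
December 2129 has 31 days: 389 − 31 = 358 left.
January 2130 has 31 days: 358 − 31 = 327 left.
February 2130 has 28 days (2130 is not a leap year): 327 − 28 = 299 left.
March 2130 has 31 days: 299 − 31 = 268 left.
April 2130 has 30 days: 268 − 30 = 238 left.
May 2130 has 31 days: 238 − 31 = 207 left.
June 2130 has 30 days: 207 − 30 = 177 left.
July 2130 has 31 days: 177 − 31 = 146 left.
August 2130 has 31 days: 146 − 31 = 115 left.
September 2130 has 30 days: 115 − 30 = 85 left.
October 2130 has 31 days: 85 − 31 = 54 left.
November 2130 has 30 days: 54 − 30 = 24 left.
24 days into December 2130 → December 24, 2130.

December 24, 2130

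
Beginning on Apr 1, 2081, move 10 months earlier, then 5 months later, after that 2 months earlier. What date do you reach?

Going back 10 months from April 1, 2081:
month 4 − 10 = -6, which is month 6 of year 2080 → June 2080.
Day 1 is valid in June, giving June 1, 2080.
Adding 5 months from June 1, 2080:
month 6 + 5 = 11 → November 2080.
Day 1 is valid in November, giving November 1, 2080.
Counting back 2 months from November 1, 2080:
month 11 − 2 = 9 → September 2080.
Day 1 is valid in September, giving September 1, 2080.

September 1, 2080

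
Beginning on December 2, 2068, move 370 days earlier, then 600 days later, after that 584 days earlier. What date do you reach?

Going back 370 days from December 2, 2068:
Going back 2 days from December 2, 2068 reaches the end of the previous month; 370 − 2 = 368 left.
November 2068 has 30 days: 368 − 30 = 338 left.
October 2068 has 31 days: 338 − 31 = 307 left.
September 2068 has 30 days: 307 − 30 = 277 left.
August 2068 has 31 days: 277 − 31 = 246 left.
July 2068 has 31 days: 246 − 31 = 215 left.
June 2068 has 30 days: 215 − 30 = 185 left.
May 2068 has 31 days: 185 − 31 = 154 left.
April 2068 has 30 days: 154 − 30 = 124 left.
March 2068 has 31 days: 124 − 31 = 93 left.
February 2068 has 29 days (2068 is a leap year): 93 − 29 = 64 left.
January 2068 has 31 days: 64 − 31 = 33 left.
December 2067 has 31 days: 33 − 31 = 2 left.
November 2067 has 30 days; 30 − 2 = 28 → November 28, 2067.
Advancing 600 days from November 28, 2067:
November has 30 days, so 30 − 28 = 2 days remain after November 28, 2067; 600 − 2 = 598 left.
December 2067 has 31 days: 598 − 31 = 567 left.
January 2068 has 31 days: 567 − 31 = 536 left.
February 2068 has 29 days (2068 is a leap year): 536 − 29 = 507 left.
March 2068 has 31 days: 507 − 31 = 476 left.
April 2068 has 30 days: 476 − 30 = 446 left.
May 2068 has 31 days: 446 − 31 = 415 left.
June 2068 has 30 days: 415 − 30 = 385 left.
July 2068 has 31 days: 385 − 31 = 354 left.
August 2068 has 31 days: 354 − 31 = 323 left.
September 2068 has 30 days: 323 − 30 = 293 left.
October 2068 has 31 days: 293 − 31 = 262 left.
November 2068 has 30 days: 262 − 30 = 232 left.
December 2068 has 31 days: 232 − 31 = 201 left.
January 2069 has 31 days: 201 − 31 = 170 left.
February 2069 has 28 days (2069 is not a leap year): 170 − 28 = 142 left.
March 2069 has 31 days: 142 − 31 = 111 left.
April 2069 has 30 days: 111 − 30 = 81 left.
May 2069 has 31 days: 81 − 31 = 50 left.
June 2069 has 30 days: 50 − 30 = 20 left.
20 days into July 2069 → July 20, 2069.
Subtracting 584 days from July 20, 2069:
Going back 20 days from July 20, 2069 reaches the end of the previous month; 584 − 20 = 564 left.
June 2069 has 30 days: 564 − 30 = 534 left.
May 2069 has 31 days: 534 − 31 = 503 left.
April 2069 has 30 days: 503 − 30 = 473 left.
March 2069 has 31 days: 473 − 31 = 442 left.
February 2069 has 28 days (2069 is not a leap year): 442 − 28 = 414 left.
January 2069 has 31 days: 414 − 31 = 383 left.
December 2068 has 31 days: 383 − 31 = 352 left.
November 2068 has 30 days: 352 − 30 = 322 left.
October 2068 has 31 days: 322 − 31 = 291 left.
September 2068 has 30 days: 291 − 30 = 261 left.
August 2068 has 31 days: 261 − 31 = 230 left.
July 2068 has 31 days: 230 − 31 = 199 left.
June 2068 has 30 days: 199 − 30 = 169 left.
May 2068 has 31 days: 169 − 31 = 138 left.
April 2068 has 30 days: 138 − 30 = 108 left.
March 2068 has 31 days: 108 − 31 = 77 left.
February 2068 has 29 days (2068 is a leap year): 77 − 29 = 48 left.
January 2068 has 31 days: 48 − 31 = 17 left.
December 2067 has 31 days; 31 − 17 = 14 → December 14, 2067.

December 14, 2067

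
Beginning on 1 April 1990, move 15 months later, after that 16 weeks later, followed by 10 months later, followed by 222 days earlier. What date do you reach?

January 12, 1992

Advancing 15 months from April 1, 1990:
month 4 + 15 = 19, which is month 7 of year 1991 → July 1991.
Day 1 is valid in July, giving July 1, 1991.
Counting forward 16 weeks (= 112 days) from July 1, 1991:
July has 31 days, so 31 − 1 = 30 days remain after July 1, 1991; 112 − 30 = 82 left.
August 1991 has 31 days: 82 − 31 = 51 left.
September 1991 has 30 days: 51 − 30 = 21 left.
21 days into October 1991 → October 21, 1991.
Adding 10 months from October 21, 1991:
month 10 + 10 = 20, which is month 8 of year 1992 → August 1992.
Day 21 is valid in August, giving August 21, 1992.
Going back 222 days from August 21, 1992:
Going back 21 days from August 21, 1992 reaches the end of the previous month; 222 − 21 = 201 left.
July 1992 has 31 days: 201 − 31 = 170 left.
June 1992 has 30 days: 170 − 30 = 140 left.
May 1992 has 31 days: 140 − 31 = 109 left.
April 1992 has 30 days: 109 − 30 = 79 left.
March 1992 has 31 days: 79 − 31 = 48 left.
February 1992 has 29 days (1992 is a leap year): 48 − 29 = 19 left.
January 1992 has 31 days; 31 − 19 = 12 → January 12, 1992.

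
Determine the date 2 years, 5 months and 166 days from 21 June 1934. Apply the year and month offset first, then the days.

Counting forward 2 years, 5 months and 166 days from June 21, 1934: first the month/year part, then the days.
+2 years → 1936; month 6 + 5 = 11 → November 1936.
Day 21 is valid in November, giving November 21, 1936.
Now add 166 days from November 21, 1936.
November has 30 days, so 30 − 21 = 9 days remain after November 21, 1936; 166 − 9 = 157 left.
December 1936 has 31 days: 157 − 31 = 126 left.
January 1937 has 31 days: 126 − 31 = 95 left.
February 1937 has 28 days (1937 is not a leap year): 95 − 28 = 67 left.
March 1937 has 31 days: 67 − 31 = 36 left.
April 1937 has 30 days: 36 − 30 = 6 left.
6 days into May 1937 → May 6, 1937.

May 6, 1937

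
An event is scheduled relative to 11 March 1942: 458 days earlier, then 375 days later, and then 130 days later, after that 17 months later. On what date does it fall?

Counting back 458 days from March 11, 1942:
Going back 11 days from March 11, 1942 reaches the end of the previous month; 458 − 11 = 447 left.
February 1942 has 28 days (1942 is not a leap year): 447 − 28 = 419 left.
January 1942 has 31 days: 419 − 31 = 388 left.
December 1941 has 31 days: 388 − 31 = 357 left.
November 1941 has 30 days: 357 − 30 = 327 left.
October 1941 has 31 days: 327 − 31 = 296 left.
September 1941 has 30 days: 296 − 30 = 266 left.
August 1941 has 31 days: 266 − 31 = 235 left.
July 1941 has 31 days: 235 − 31 = 204 left.
June 1941 has 30 days: 204 − 30 = 174 left.
May 1941 has 31 days: 174 − 31 = 143 left.
April 1941 has 30 days: 143 − 30 = 113 left.
March 1941 has 31 days: 113 − 31 = 82 left.
February 1941 has 28 days (1941 is not a leap year): 82 − 28 = 54 left.
January 1941 has 31 days: 54 − 31 = 23 left.
December 1940 has 31 days; 31 − 23 = 8 → December 8, 1940.
Advancing 375 days from December 8, 1940:
December has 31 days, so 31 − 8 = 23 days remain after December 8, 1940; 375 − 23 = 352 left.
January 1941 has 31 days: 352 − 31 = 321 left.
February 1941 has 28 days (1941 is not a leap year): 321 − 28 = 293 left.
March 1941 has 31 days: 293 − 31 = 262 left.
April 1941 has 30 days: 262 − 30 = 232 left.
May 1941 has 31 days: 232 − 31 = 201 left.
June 1941 has 30 days: 201 − 30 = 171 left.
July 1941 has 31 days: 171 − 31 = 140 left.
August 1941 has 31 days: 140 − 31 = 109 left.
September 1941 has 30 days: 109 − 30 = 79 left.
October 1941 has 31 days: 79 − 31 = 48 left.
November 1941 has 30 days: 48 − 30 = 18 left.
18 days into December 1941 → December 18, 1941.
Counting forward 130 days from December 18, 1941:
December has 31 days, so 31 − 18 = 13 days remain after December 18, 1941; 130 − 13 = 117 left.
January 1942 has 31 days: 117 − 31 = 86 left.
February 1942 has 28 days (1942 is not a leap year): 86 − 28 = 58 left.
March 1942 has 31 days: 58 − 31 = 27 left.
27 days into April 1942 → April 27, 1942.
Counting forward 17 months from April 27, 1942:
month 4 + 17 = 21, which is month 9 of year 1943 → September 1943.
Day 27 is valid in September, giving September 27, 1943.

September 27, 1943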